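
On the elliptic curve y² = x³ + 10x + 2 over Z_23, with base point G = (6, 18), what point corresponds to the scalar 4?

(6, 5)

Repeated addition: build up to 4G.
2G: tangent at (6, 18): λ = (3·6² + 10)/(2·18) ≡ 3/13. 13⁻¹ ≡ 16 (mod 23) since 13·16 = 208 ≡ 1, so λ ≡ 3·16 ≡ 2.
  x = λ² - 6 - 6 = 4 - 12 ≡ 15; y = λ·(6 - 15) - 18 ≡ 10. → (15, 10)
3G: (15, 10) + (6, 18). λ = (18 - 10)/(6 - 15) ≡ 8/14 mod 23. 14⁻¹ ≡ 5 (mod 23) since 14·5 = 70 ≡ 1, so λ ≡ 17.
  x = λ² - 15 - 6 = 289 - 21 ≡ 15; y = λ·(15 - 15) - 10 ≡ 13. → (15, 13)
4G: (15, 13) + (6, 18). λ = (18 - 13)/(6 - 15) ≡ 5/14 mod 23. 14⁻¹ ≡ 5 (mod 23), so λ ≡ 2.
  x = λ² - 15 - 6 = 4 - 21 ≡ 6; y = λ·(15 - 6) - 13 ≡ 5. → (6, 5)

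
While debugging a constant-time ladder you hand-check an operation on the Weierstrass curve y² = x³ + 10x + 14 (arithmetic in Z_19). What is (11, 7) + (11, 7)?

(2, 17)

tangent at (11, 7): λ = (3·11² + 10)/(2·7) ≡ 12/14. 14⁻¹ ≡ 15 (mod 19) since 14·15 = 210 ≡ 1, so λ ≡ 12·15 ≡ 9.
  x = λ² - 11 - 11 = 81 - 22 ≡ 2; y = λ·(11 - 2) - 7 ≡ 17. → (2, 17)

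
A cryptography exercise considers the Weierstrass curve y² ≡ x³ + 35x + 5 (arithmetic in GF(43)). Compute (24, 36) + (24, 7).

O

The two points share x = 24 and their y-coordinates satisfy 36 + 7 ≡ 0 (mod 43), so they are inverses. Their sum is O.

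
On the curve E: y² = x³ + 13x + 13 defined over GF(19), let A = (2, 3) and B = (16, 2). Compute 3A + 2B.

(15, 7)

First 3A:
Repeated addition: build up to 3A.
2A: tangent at (2, 3): λ = (3·2² + 13)/(2·3) ≡ 6/6. 6⁻¹ ≡ 16 (mod 19) since 6·16 = 96 ≡ 1, so λ ≡ 6·16 ≡ 1.
  x = λ² - 2 - 2 = 1 - 4 ≡ 16; y = λ·(2 - 16) - 3 ≡ 2. → (16, 2)
3A: (16, 2) + (2, 3). λ = (3 - 2)/(2 - 16) ≡ 1/5 mod 19. 5⁻¹ ≡ 4 (mod 19) since 5·4 = 20 ≡ 1, so λ ≡ 4.
  x = λ² - 16 - 2 = 16 - 18 ≡ 17; y = λ·(16 - 17) - 2 ≡ 13. → (17, 13)
3A = (17, 13).
Next 2B:
Repeated addition: build up to 2B.
2B: tangent at (16, 2): λ = (3·16² + 13)/(2·2) ≡ 2/4. 4⁻¹ ≡ 5 (mod 19), so λ ≡ 2·5 ≡ 10.
  x = λ² - 16 - 16 = 100 - 32 ≡ 11; y = λ·(16 - 11) - 2 ≡ 10. → (11, 10)
2B = (11, 10).
Finally 3A + 2B:
(17, 13) + (11, 10). λ = (10 - 13)/(11 - 17) ≡ 16/13 mod 19. 13⁻¹ ≡ 3 (mod 19) since 13·3 = 39 ≡ 1, so λ ≡ 10.
  x = λ² - 17 - 11 = 100 - 28 ≡ 15; y = λ·(17 - 15) - 13 ≡ 7. → (15, 7)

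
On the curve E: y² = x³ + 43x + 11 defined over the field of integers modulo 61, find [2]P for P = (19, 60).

(36, 56)

tangent at (19, 60): λ = (3·19² + 43)/(2·60) ≡ 28/59. 59⁻¹ ≡ 30 (mod 61), so λ ≡ 28·30 ≡ 47.
  x = λ² - 19 - 19 = 2209 - 38 ≡ 36; y = λ·(19 - 36) - 60 ≡ 56. → (36, 56)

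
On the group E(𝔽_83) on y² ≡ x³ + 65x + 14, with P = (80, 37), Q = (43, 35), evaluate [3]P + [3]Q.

First 3P:
Repeated addition: build up to 3P.
2P: tangent at (80, 37): λ = (3·80² + 65)/(2·37) ≡ 9/74. 74⁻¹ ≡ 46 (mod 83), so λ ≡ 9·46 ≡ 82.
  x = λ² - 80 - 80 = 6724 - 160 ≡ 7; y = λ·(80 - 7) - 37 ≡ 56. → (7, 56)
3P: (7, 56) + (80, 37). λ = (37 - 56)/(80 - 7) ≡ 64/73 mod 83. 73⁻¹ ≡ 58 (mod 83) since 73·58 = 4234 ≡ 1, so λ ≡ 60.
  x = λ² - 7 - 80 = 3600 - 87 ≡ 27; y = λ·(7 - 27) - 56 ≡ 72. → (27, 72)
3P = (27, 72).
Next 3Q:
Repeated addition: build up to 3Q.
2Q: tangent at (43, 35): λ = (3·43² + 65)/(2·35) ≡ 51/70. 70⁻¹ ≡ 51 (mod 83) since 70·51 = 3570 ≡ 1, so λ ≡ 51·51 ≡ 28.
  x = λ² - 43 - 43 = 784 - 86 ≡ 34; y = λ·(43 - 34) - 35 ≡ 51. → (34, 51)
3Q: (34, 51) + (43, 35). λ = (35 - 51)/(43 - 34) ≡ 67/9 mod 83. 9⁻¹ ≡ 37 (mod 83), so λ ≡ 72.
  x = λ² - 34 - 43 = 5184 - 77 ≡ 44; y = λ·(34 - 44) - 51 ≡ 59. → (44, 59)
3Q = (44, 59).
Finally 3P + 3Q:
(27, 72) + (44, 59). λ = (59 - 72)/(44 - 27) ≡ 70/17 mod 83. 17⁻¹ ≡ 44 (mod 83) since 17·44 = 748 ≡ 1, so λ ≡ 9.
  x = λ² - 27 - 44 = 81 - 71 ≡ 10; y = λ·(27 - 10) - 72 ≡ 81. → (10, 81)

(10, 81)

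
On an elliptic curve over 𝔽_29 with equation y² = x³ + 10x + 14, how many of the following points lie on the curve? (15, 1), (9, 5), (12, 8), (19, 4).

(15, 1): 1² ≡ 1, rhs ≡ 1 → on.
(9, 5): 5² ≡ 25, rhs ≡ 21 → off.
(12, 8): 8² ≡ 6, rhs ≡ 6 → on.
(19, 4): 4² ≡ 16, rhs ≡ 16 → on.

3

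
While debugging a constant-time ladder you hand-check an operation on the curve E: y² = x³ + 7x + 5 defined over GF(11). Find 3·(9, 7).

(9, 4)

Write P = (9, 7).
Repeated addition: build up to 3P.
2P: tangent at (9, 7): λ = (3·9² + 7)/(2·7) ≡ 8/3. 3⁻¹ ≡ 4 (mod 11), so λ ≡ 8·4 ≡ 10.
  x = λ² - 9 - 9 = 100 - 18 ≡ 5; y = λ·(9 - 5) - 7 ≡ 0. → (5, 0)
3P: (5, 0) + (9, 7). λ = (7 - 0)/(9 - 5) ≡ 7/4 mod 11. 4⁻¹ ≡ 3 (mod 11), so λ ≡ 10.
  x = λ² - 5 - 9 = 100 - 14 ≡ 9; y = λ·(5 - 9) - 0 ≡ 4. → (9, 4)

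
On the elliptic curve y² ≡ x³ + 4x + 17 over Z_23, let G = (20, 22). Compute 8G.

(11, 14)

Repeated addition: build up to 8G.
2G: tangent at (20, 22): λ = (3·20² + 4)/(2·22) ≡ 8/21. 21⁻¹ ≡ 11 (mod 23) since 21·11 = 231 ≡ 1, so λ ≡ 8·11 ≡ 19.
  x = λ² - 20 - 20 = 361 - 40 ≡ 22; y = λ·(20 - 22) - 22 ≡ 9. → (22, 9)
3G: (22, 9) + (20, 22). λ = (22 - 9)/(20 - 22) ≡ 13/21 mod 23. 21⁻¹ ≡ 11 (mod 23) since 21·11 = 231 ≡ 1, so λ ≡ 5.
  x = λ² - 22 - 20 = 25 - 42 ≡ 6; y = λ·(22 - 6) - 9 ≡ 2. → (6, 2)
4G: (6, 2) + (20, 22). λ = (22 - 2)/(20 - 6) ≡ 20/14 mod 23. 14⁻¹ ≡ 5 (mod 23), so λ ≡ 8.
  x = λ² - 6 - 20 = 64 - 26 ≡ 15; y = λ·(6 - 15) - 2 ≡ 18. → (15, 18)
5G: (15, 18) + (20, 22). λ = (22 - 18)/(20 - 15) ≡ 4/5 mod 23. 5⁻¹ ≡ 14 (mod 23), so λ ≡ 10.
  x = λ² - 15 - 20 = 100 - 35 ≡ 19; y = λ·(15 - 19) - 18 ≡ 11. → (19, 11)
6G: (19, 11) + (20, 22). λ = (22 - 11)/(20 - 19) ≡ 11/1 mod 23. 1⁻¹ ≡ 1 (mod 23) since 1·1 = 1 ≡ 1, so λ ≡ 11.
  x = λ² - 19 - 20 = 121 - 39 ≡ 13; y = λ·(19 - 13) - 11 ≡ 9. → (13, 9)
7G: (13, 9) + (20, 22). λ = (22 - 9)/(20 - 13) ≡ 13/7 mod 23. 7⁻¹ ≡ 10 (mod 23), so λ ≡ 15.
  x = λ² - 13 - 20 = 225 - 33 ≡ 8; y = λ·(13 - 8) - 9 ≡ 20. → (8, 20)
8G: (8, 20) + (20, 22). λ = (22 - 20)/(20 - 8) ≡ 2/12 mod 23. 12⁻¹ ≡ 2 (mod 23), so λ ≡ 4.
  x = λ² - 8 - 20 = 16 - 28 ≡ 11; y = λ·(8 - 11) - 20 ≡ 14. → (11, 14)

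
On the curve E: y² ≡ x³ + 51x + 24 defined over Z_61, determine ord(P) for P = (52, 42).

2P: tangent at (52, 42): λ = (3·52² + 51)/(2·42) ≡ 50/23. 23⁻¹ ≡ 8 (mod 61), so λ ≡ 50·8 ≡ 34.
  x = λ² - 52 - 52 = 1156 - 104 ≡ 15; y = λ·(52 - 15) - 42 ≡ 57. → (15, 57)
3P: (15, 57) + (52, 42). λ = (42 - 57)/(52 - 15) ≡ 46/37 mod 61. 37⁻¹ ≡ 33 (mod 61), so λ ≡ 54.
  x = λ² - 15 - 52 = 2916 - 67 ≡ 43; y = λ·(15 - 43) - 57 ≡ 17. → (43, 17)
4P: (43, 17) + (52, 42). λ = (42 - 17)/(52 - 43) ≡ 25/9 mod 61. 9⁻¹ ≡ 34 (mod 61) since 9·34 = 306 ≡ 1, so λ ≡ 57.
  x = λ² - 43 - 52 = 3249 - 95 ≡ 43; y = λ·(43 - 43) - 17 ≡ 44. → (43, 44)
5P: (43, 44) + (52, 42). λ = (42 - 44)/(52 - 43) ≡ 59/9 mod 61. 9⁻¹ ≡ 34 (mod 61), so λ ≡ 54.
  x = λ² - 43 - 52 = 2916 - 95 ≡ 15; y = λ·(43 - 15) - 44 ≡ 4. → (15, 4)
6P: (15, 4) + (52, 42). λ = (42 - 4)/(52 - 15) ≡ 38/37 mod 61. 37⁻¹ ≡ 33 (mod 61) since 37·33 = 1221 ≡ 1, so λ ≡ 34.
  x = λ² - 15 - 52 = 1156 - 67 ≡ 52; y = λ·(15 - 52) - 4 ≡ 19. → (52, 19)
7P: (52, 19) + (52, 42): same x and y₁ ≡ -y₂, so the sum is the point at infinity.
7P = the point at infinity, so the order is 7.

7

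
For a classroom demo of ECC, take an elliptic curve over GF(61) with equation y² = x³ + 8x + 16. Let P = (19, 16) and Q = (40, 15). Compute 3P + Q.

First 3P:
Repeated addition: build up to 3P.
2P: tangent at (19, 16): λ = (3·19² + 8)/(2·16) ≡ 54/32. 32⁻¹ ≡ 21 (mod 61), so λ ≡ 54·21 ≡ 36.
  x = λ² - 19 - 19 = 1296 - 38 ≡ 38; y = λ·(19 - 38) - 16 ≡ 32. → (38, 32)
3P: (38, 32) + (19, 16). λ = (16 - 32)/(19 - 38) ≡ 45/42 mod 61. 42⁻¹ ≡ 16 (mod 61), so λ ≡ 49.
  x = λ² - 38 - 19 = 2401 - 57 ≡ 26; y = λ·(38 - 26) - 32 ≡ 7. → (26, 7)
3P = (26, 7).
Finally 3P + Q:
(26, 7) + (40, 15). λ = (15 - 7)/(40 - 26) ≡ 8/14 mod 61. 14⁻¹ ≡ 48 (mod 61) since 14·48 = 672 ≡ 1, so λ ≡ 18.
  x = λ² - 26 - 40 = 324 - 66 ≡ 14; y = λ·(26 - 14) - 7 ≡ 26. → (14, 26)

(14, 26)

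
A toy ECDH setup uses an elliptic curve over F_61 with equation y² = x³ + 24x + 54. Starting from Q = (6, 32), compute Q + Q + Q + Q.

O

Double-and-add on 4 = (100)₂. Start with Q = (6, 32) for the leading 1-bit.
double: tangent at (6, 32): λ = (3·6² + 24)/(2·32) ≡ 10/3. 3⁻¹ ≡ 41 (mod 61) since 3·41 = 123 ≡ 1, so λ ≡ 10·41 ≡ 44.
  x = λ² - 6 - 6 = 1936 - 12 ≡ 33; y = λ·(6 - 33) - 32 ≡ 0. → (33, 0)
double: (33, 0) + (33, 0): same x and y₁ ≡ -y₂, so the sum is the point at infinity.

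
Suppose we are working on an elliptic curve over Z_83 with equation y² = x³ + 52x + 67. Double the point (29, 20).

(36, 17)

tangent at (29, 20): λ = (3·29² + 52)/(2·20) ≡ 2/40. 40⁻¹ ≡ 27 (mod 83), so λ ≡ 2·27 ≡ 54.
  x = λ² - 29 - 29 = 2916 - 58 ≡ 36; y = λ·(29 - 36) - 20 ≡ 17. → (36, 17)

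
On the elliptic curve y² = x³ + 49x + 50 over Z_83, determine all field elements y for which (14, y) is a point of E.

34, 49

x³ + 49x + 50 = 3480 ≡ 77 (mod 83).
Square roots of 77 mod 83: 34 and 49 (since 34² = 1156 ≡ 77).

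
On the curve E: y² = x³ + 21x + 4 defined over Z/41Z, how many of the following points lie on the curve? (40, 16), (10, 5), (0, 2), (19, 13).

(40, 16): 16² ≡ 10, rhs ≡ 23 → off.
(10, 5): 5² ≡ 25, rhs ≡ 25 → on.
(0, 2): 2² ≡ 4, rhs ≡ 4 → on.
(19, 13): 13² ≡ 5, rhs ≡ 5 → on.

3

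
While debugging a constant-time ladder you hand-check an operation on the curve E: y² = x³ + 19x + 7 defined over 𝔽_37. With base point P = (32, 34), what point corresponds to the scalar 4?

Repeated addition: build up to 4P.
2P: tangent at (32, 34): λ = (3·32² + 19)/(2·34) ≡ 20/31. 31⁻¹ ≡ 6 (mod 37), so λ ≡ 20·6 ≡ 9.
  x = λ² - 32 - 32 = 81 - 64 ≡ 17; y = λ·(32 - 17) - 34 ≡ 27. → (17, 27)
3P: (17, 27) + (32, 34). λ = (34 - 27)/(32 - 17) ≡ 7/15 mod 37. 15⁻¹ ≡ 5 (mod 37) since 15·5 = 75 ≡ 1, so λ ≡ 35.
  x = λ² - 17 - 32 = 1225 - 49 ≡ 29; y = λ·(17 - 29) - 27 ≡ 34. → (29, 34)
4P: (29, 34) + (32, 34). λ = (34 - 34)/(32 - 29) ≡ 0/3 mod 37. 3⁻¹ ≡ 25 (mod 37), so λ ≡ 0.
  x = λ² - 29 - 32 = 0 - 61 ≡ 13; y = λ·(29 - 13) - 34 ≡ 3. → (13, 3)

(13, 3)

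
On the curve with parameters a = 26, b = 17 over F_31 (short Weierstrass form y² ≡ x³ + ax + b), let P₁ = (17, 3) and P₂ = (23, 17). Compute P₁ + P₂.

(24, 22)

(17, 3) + (23, 17). λ = (17 - 3)/(23 - 17) ≡ 14/6 mod 31. 6⁻¹ ≡ 26 (mod 31), so λ ≡ 23.
  x = λ² - 17 - 23 = 529 - 40 ≡ 24; y = λ·(17 - 24) - 3 ≡ 22. → (24, 22)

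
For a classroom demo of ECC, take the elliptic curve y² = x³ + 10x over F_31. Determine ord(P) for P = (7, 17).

8

2P: tangent at (7, 17): λ = (3·7² + 10)/(2·17) ≡ 2/3. 3⁻¹ ≡ 21 (mod 31) since 3·21 = 63 ≡ 1, so λ ≡ 2·21 ≡ 11.
  x = λ² - 7 - 7 = 121 - 14 ≡ 14; y = λ·(7 - 14) - 17 ≡ 30. → (14, 30)
3P: (14, 30) + (7, 17). λ = (17 - 30)/(7 - 14) ≡ 18/24 mod 31. 24⁻¹ ≡ 22 (mod 31) since 24·22 = 528 ≡ 1, so λ ≡ 24.
  x = λ² - 14 - 7 = 576 - 21 ≡ 28; y = λ·(14 - 28) - 30 ≡ 6. → (28, 6)
4P: (28, 6) + (7, 17). λ = (17 - 6)/(7 - 28) ≡ 11/10 mod 31. 10⁻¹ ≡ 28 (mod 31) since 10·28 = 280 ≡ 1, so λ ≡ 29.
  x = λ² - 28 - 7 = 841 - 35 ≡ 0; y = λ·(28 - 0) - 6 ≡ 0. → (0, 0)
5P: (0, 0) + (7, 17). λ = (17 - 0)/(7 - 0) ≡ 17/7 mod 31. 7⁻¹ ≡ 9 (mod 31), so λ ≡ 29.
  x = λ² - 0 - 7 = 841 - 7 ≡ 28; y = λ·(0 - 28) - 0 ≡ 25. → (28, 25)
6P: (28, 25) + (7, 17). λ = (17 - 25)/(7 - 28) ≡ 23/10 mod 31. 10⁻¹ ≡ 28 (mod 31), so λ ≡ 24.
  x = λ² - 28 - 7 = 576 - 35 ≡ 14; y = λ·(28 - 14) - 25 ≡ 1. → (14, 1)
7P: (14, 1) + (7, 17). λ = (17 - 1)/(7 - 14) ≡ 16/24 mod 31. 24⁻¹ ≡ 22 (mod 31), so λ ≡ 11.
  x = λ² - 14 - 7 = 121 - 21 ≡ 7; y = λ·(14 - 7) - 1 ≡ 14. → (7, 14)
8P: (7, 14) + (7, 17): same x and y₁ ≡ -y₂, so the sum is O.
8P = O, so the order is 8.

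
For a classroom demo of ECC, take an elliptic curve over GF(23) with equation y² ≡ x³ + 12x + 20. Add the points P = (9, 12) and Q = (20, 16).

(9, 12) + (20, 16). λ = (16 - 12)/(20 - 9) ≡ 4/11 mod 23. 11⁻¹ ≡ 21 (mod 23), so λ ≡ 15.
  x = λ² - 9 - 20 = 225 - 29 ≡ 12; y = λ·(9 - 12) - 12 ≡ 12. → (12, 12)

(12, 12)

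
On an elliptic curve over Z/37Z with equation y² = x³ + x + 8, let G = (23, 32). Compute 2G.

tangent at (23, 32): λ = (3·23² + 1)/(2·32) ≡ 34/27. 27⁻¹ ≡ 11 (mod 37), so λ ≡ 34·11 ≡ 4.
  x = λ² - 23 - 23 = 16 - 46 ≡ 7; y = λ·(23 - 7) - 32 ≡ 32. → (7, 32)

(7, 32)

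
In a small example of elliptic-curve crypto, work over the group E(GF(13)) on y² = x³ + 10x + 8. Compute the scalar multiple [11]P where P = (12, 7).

Repeated addition: build up to 11P.
2P: tangent at (12, 7): λ = (3·12² + 10)/(2·7) ≡ 0/1. 1⁻¹ ≡ 1 (mod 13) since 1·1 = 1 ≡ 1, so λ ≡ 0·1 ≡ 0.
  x = λ² - 12 - 12 = 0 - 24 ≡ 2; y = λ·(12 - 2) - 7 ≡ 6. → (2, 6)
3P: (2, 6) + (12, 7). λ = (7 - 6)/(12 - 2) ≡ 1/10 mod 13. 10⁻¹ ≡ 4 (mod 13) since 10·4 = 40 ≡ 1, so λ ≡ 4.
  x = λ² - 2 - 12 = 16 - 14 ≡ 2; y = λ·(2 - 2) - 6 ≡ 7. → (2, 7)
4P: (2, 7) + (12, 7). λ = (7 - 7)/(12 - 2) ≡ 0/10 mod 13. 10⁻¹ ≡ 4 (mod 13) since 10·4 = 40 ≡ 1, so λ ≡ 0.
  x = λ² - 2 - 12 = 0 - 14 ≡ 12; y = λ·(2 - 12) - 7 ≡ 6. → (12, 6)
5P: (12, 6) + (12, 7): same x and y₁ ≡ -y₂, so the sum is O.
6P: O + (12, 7) = (12, 7) (identity).
7P: tangent at (12, 7): λ = (3·12² + 10)/(2·7) ≡ 0/1. 1⁻¹ ≡ 1 (mod 13), so λ ≡ 0·1 ≡ 0.
  x = λ² - 12 - 12 = 0 - 24 ≡ 2; y = λ·(12 - 2) - 7 ≡ 6. → (2, 6)
8P: (2, 6) + (12, 7). λ = (7 - 6)/(12 - 2) ≡ 1/10 mod 13. 10⁻¹ ≡ 4 (mod 13) since 10·4 = 40 ≡ 1, so λ ≡ 4.
  x = λ² - 2 - 12 = 16 - 14 ≡ 2; y = λ·(2 - 2) - 6 ≡ 7. → (2, 7)
9P: (2, 7) + (12, 7). λ = (7 - 7)/(12 - 2) ≡ 0/10 mod 13. 10⁻¹ ≡ 4 (mod 13), so λ ≡ 0.
  x = λ² - 2 - 12 = 0 - 14 ≡ 12; y = λ·(2 - 12) - 7 ≡ 6. → (12, 6)
10P: (12, 6) + (12, 7): same x and y₁ ≡ -y₂, so the sum is O.
11P: O + (12, 7) = (12, 7) (identity).

(12, 7)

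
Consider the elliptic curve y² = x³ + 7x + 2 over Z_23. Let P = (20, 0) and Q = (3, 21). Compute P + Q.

(20, 0) + (3, 21). λ = (21 - 0)/(3 - 20) ≡ 21/6 mod 23. 6⁻¹ ≡ 4 (mod 23), so λ ≡ 15.
  x = λ² - 20 - 3 = 225 - 23 ≡ 18; y = λ·(20 - 18) - 0 ≡ 7. → (18, 7)

(18, 7)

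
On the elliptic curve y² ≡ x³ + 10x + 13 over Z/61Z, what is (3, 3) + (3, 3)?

tangent at (3, 3): λ = (3·3² + 10)/(2·3) ≡ 37/6. 6⁻¹ ≡ 51 (mod 61) since 6·51 = 306 ≡ 1, so λ ≡ 37·51 ≡ 57.
  x = λ² - 3 - 3 = 3249 - 6 ≡ 10; y = λ·(3 - 10) - 3 ≡ 25. → (10, 25)

(10, 25)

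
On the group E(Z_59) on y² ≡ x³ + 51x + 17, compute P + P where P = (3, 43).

(14, 17)

tangent at (3, 43): λ = (3·3² + 51)/(2·43) ≡ 19/27. 27⁻¹ ≡ 35 (mod 59), so λ ≡ 19·35 ≡ 16.
  x = λ² - 3 - 3 = 256 - 6 ≡ 14; y = λ·(3 - 14) - 43 ≡ 17. → (14, 17)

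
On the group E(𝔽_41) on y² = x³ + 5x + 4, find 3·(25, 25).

Write P = (25, 25).
Repeated addition: build up to 3P.
2P: tangent at (25, 25): λ = (3·25² + 5)/(2·25) ≡ 35/9. 9⁻¹ ≡ 32 (mod 41), so λ ≡ 35·32 ≡ 13.
  x = λ² - 25 - 25 = 169 - 50 ≡ 37; y = λ·(25 - 37) - 25 ≡ 24. → (37, 24)
3P: (37, 24) + (25, 25). λ = (25 - 24)/(25 - 37) ≡ 1/29 mod 41. 29⁻¹ ≡ 17 (mod 41) since 29·17 = 493 ≡ 1, so λ ≡ 17.
  x = λ² - 37 - 25 = 289 - 62 ≡ 22; y = λ·(37 - 22) - 24 ≡ 26. → (22, 26)

(22, 26)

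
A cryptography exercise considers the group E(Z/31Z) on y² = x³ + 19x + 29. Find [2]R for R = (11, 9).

tangent at (11, 9): λ = (3·11² + 19)/(2·9) ≡ 10/18. 18⁻¹ ≡ 19 (mod 31) since 18·19 = 342 ≡ 1, so λ ≡ 10·19 ≡ 4.
  x = λ² - 11 - 11 = 16 - 22 ≡ 25; y = λ·(11 - 25) - 9 ≡ 28. → (25, 28)

(25, 28)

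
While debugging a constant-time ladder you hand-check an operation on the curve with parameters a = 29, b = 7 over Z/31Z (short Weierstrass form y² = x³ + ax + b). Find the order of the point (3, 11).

5

2P: tangent at (3, 11): λ = (3·3² + 29)/(2·11) ≡ 25/22. 22⁻¹ ≡ 24 (mod 31), so λ ≡ 25·24 ≡ 11.
  x = λ² - 3 - 3 = 121 - 6 ≡ 22; y = λ·(3 - 22) - 11 ≡ 28. → (22, 28)
3P: (22, 28) + (3, 11). λ = (11 - 28)/(3 - 22) ≡ 14/12 mod 31. 12⁻¹ ≡ 13 (mod 31) since 12·13 = 156 ≡ 1, so λ ≡ 27.
  x = λ² - 22 - 3 = 729 - 25 ≡ 22; y = λ·(22 - 22) - 28 ≡ 3. → (22, 3)
4P: (22, 3) + (3, 11). λ = (11 - 3)/(3 - 22) ≡ 8/12 mod 31. 12⁻¹ ≡ 13 (mod 31) since 12·13 = 156 ≡ 1, so λ ≡ 11.
  x = λ² - 22 - 3 = 121 - 25 ≡ 3; y = λ·(22 - 3) - 3 ≡ 20. → (3, 20)
5P: (3, 20) + (3, 11): same x and y₁ ≡ -y₂, so the sum is O.
5P = O, so the order is 5.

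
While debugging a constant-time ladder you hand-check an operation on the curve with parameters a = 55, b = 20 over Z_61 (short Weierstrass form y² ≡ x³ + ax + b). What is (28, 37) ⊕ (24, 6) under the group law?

(28, 37) + (24, 6). λ = (6 - 37)/(24 - 28) ≡ 30/57 mod 61. 57⁻¹ ≡ 15 (mod 61), so λ ≡ 23.
  x = λ² - 28 - 24 = 529 - 52 ≡ 50; y = λ·(28 - 50) - 37 ≡ 6. → (50, 6)

(50, 6)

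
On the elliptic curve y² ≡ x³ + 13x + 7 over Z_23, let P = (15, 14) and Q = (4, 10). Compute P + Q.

(15, 14) + (4, 10). λ = (10 - 14)/(4 - 15) ≡ 19/12 mod 23. 12⁻¹ ≡ 2 (mod 23) since 12·2 = 24 ≡ 1, so λ ≡ 15.
  x = λ² - 15 - 4 = 225 - 19 ≡ 22; y = λ·(15 - 22) - 14 ≡ 19. → (22, 19)

(22, 19)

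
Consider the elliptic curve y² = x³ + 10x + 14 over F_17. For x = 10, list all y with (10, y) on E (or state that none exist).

3, 14

x³ + 10x + 14 = 1114 ≡ 9 (mod 17).
Square roots of 9 mod 17: 3 and 14 (since 3² = 9 ≡ 9).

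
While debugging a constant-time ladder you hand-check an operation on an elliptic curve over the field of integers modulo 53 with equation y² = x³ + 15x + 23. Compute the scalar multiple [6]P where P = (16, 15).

Double-and-add on 6 = (110)₂. Start with P = (16, 15) for the leading 1-bit.
double: tangent at (16, 15): λ = (3·16² + 15)/(2·15) ≡ 41/30. 30⁻¹ ≡ 23 (mod 53) since 30·23 = 690 ≡ 1, so λ ≡ 41·23 ≡ 42.
  x = λ² - 16 - 16 = 1764 - 32 ≡ 36; y = λ·(16 - 36) - 15 ≡ 46. → (36, 46)
add P: (36, 46) + (16, 15). λ = (15 - 46)/(16 - 36) ≡ 22/33 mod 53. 33⁻¹ ≡ 45 (mod 53) since 33·45 = 1485 ≡ 1, so λ ≡ 36.
  x = λ² - 36 - 16 = 1296 - 52 ≡ 25; y = λ·(36 - 25) - 46 ≡ 32. → (25, 32)
double: tangent at (25, 32): λ = (3·25² + 15)/(2·32) ≡ 35/11. 11⁻¹ ≡ 29 (mod 53) since 11·29 = 319 ≡ 1, so λ ≡ 35·29 ≡ 8.
  x = λ² - 25 - 25 = 64 - 50 ≡ 14; y = λ·(25 - 14) - 32 ≡ 3. → (14, 3)

(14, 3)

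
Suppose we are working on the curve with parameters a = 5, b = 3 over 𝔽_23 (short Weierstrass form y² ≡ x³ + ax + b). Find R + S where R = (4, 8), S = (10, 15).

(11, 3)

(4, 8) + (10, 15). λ = (15 - 8)/(10 - 4) ≡ 7/6 mod 23. 6⁻¹ ≡ 4 (mod 23), so λ ≡ 5.
  x = λ² - 4 - 10 = 25 - 14 ≡ 11; y = λ·(4 - 11) - 8 ≡ 3. → (11, 3)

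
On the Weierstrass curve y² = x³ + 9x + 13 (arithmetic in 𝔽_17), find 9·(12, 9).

Write P = (12, 9).
Repeated addition: build up to 9P.
2P: tangent at (12, 9): λ = (3·12² + 9)/(2·9) ≡ 16/1. 1⁻¹ ≡ 1 (mod 17) since 1·1 = 1 ≡ 1, so λ ≡ 16·1 ≡ 16.
  x = λ² - 12 - 12 = 256 - 24 ≡ 11; y = λ·(12 - 11) - 9 ≡ 7. → (11, 7)
3P: (11, 7) + (12, 9). λ = (9 - 7)/(12 - 11) ≡ 2/1 mod 17. 1⁻¹ ≡ 1 (mod 17), so λ ≡ 2.
  x = λ² - 11 - 12 = 4 - 23 ≡ 15; y = λ·(11 - 15) - 7 ≡ 2. → (15, 2)
4P: (15, 2) + (12, 9). λ = (9 - 2)/(12 - 15) ≡ 7/14 mod 17. 14⁻¹ ≡ 11 (mod 17) since 14·11 = 154 ≡ 1, so λ ≡ 9.
  x = λ² - 15 - 12 = 81 - 27 ≡ 3; y = λ·(15 - 3) - 2 ≡ 4. → (3, 4)
5P: (3, 4) + (12, 9). λ = (9 - 4)/(12 - 3) ≡ 5/9 mod 17. 9⁻¹ ≡ 2 (mod 17), so λ ≡ 10.
  x = λ² - 3 - 12 = 100 - 15 ≡ 0; y = λ·(3 - 0) - 4 ≡ 9. → (0, 9)
6P: (0, 9) + (12, 9). λ = (9 - 9)/(12 - 0) ≡ 0/12 mod 17. 12⁻¹ ≡ 10 (mod 17), so λ ≡ 0.
  x = λ² - 0 - 12 = 0 - 12 ≡ 5; y = λ·(0 - 5) - 9 ≡ 8. → (5, 8)
7P: (5, 8) + (12, 9). λ = (9 - 8)/(12 - 5) ≡ 1/7 mod 17. 7⁻¹ ≡ 5 (mod 17), so λ ≡ 5.
  x = λ² - 5 - 12 = 25 - 17 ≡ 8; y = λ·(5 - 8) - 8 ≡ 11. → (8, 11)
8P: (8, 11) + (12, 9). λ = (9 - 11)/(12 - 8) ≡ 15/4 mod 17. 4⁻¹ ≡ 13 (mod 17), so λ ≡ 8.
  x = λ² - 8 - 12 = 64 - 20 ≡ 10; y = λ·(8 - 10) - 11 ≡ 7. → (10, 7)
9P: (10, 7) + (12, 9). λ = (9 - 7)/(12 - 10) ≡ 2/2 mod 17. 2⁻¹ ≡ 9 (mod 17), so λ ≡ 1.
  x = λ² - 10 - 12 = 1 - 22 ≡ 13; y = λ·(10 - 13) - 7 ≡ 7. → (13, 7)

(13, 7)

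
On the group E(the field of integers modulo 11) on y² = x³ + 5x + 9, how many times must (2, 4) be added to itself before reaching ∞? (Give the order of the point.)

2P: tangent at (2, 4): λ = (3·2² + 5)/(2·4) ≡ 6/8. 8⁻¹ ≡ 7 (mod 11) since 8·7 = 56 ≡ 1, so λ ≡ 6·7 ≡ 9.
  x = λ² - 2 - 2 = 81 - 4 ≡ 0; y = λ·(2 - 0) - 4 ≡ 3. → (0, 3)
3P: (0, 3) + (2, 4). λ = (4 - 3)/(2 - 0) ≡ 1/2 mod 11. 2⁻¹ ≡ 6 (mod 11), so λ ≡ 6.
  x = λ² - 0 - 2 = 36 - 2 ≡ 1; y = λ·(0 - 1) - 3 ≡ 2. → (1, 2)
4P: (1, 2) + (2, 4). λ = (4 - 2)/(2 - 1) ≡ 2/1 mod 11. 1⁻¹ ≡ 1 (mod 11), so λ ≡ 2.
  x = λ² - 1 - 2 = 4 - 3 ≡ 1; y = λ·(1 - 1) - 2 ≡ 9. → (1, 9)
5P: (1, 9) + (2, 4). λ = (4 - 9)/(2 - 1) ≡ 6/1 mod 11. 1⁻¹ ≡ 1 (mod 11), so λ ≡ 6.
  x = λ² - 1 - 2 = 36 - 3 ≡ 0; y = λ·(1 - 0) - 9 ≡ 8. → (0, 8)
6P: (0, 8) + (2, 4). λ = (4 - 8)/(2 - 0) ≡ 7/2 mod 11. 2⁻¹ ≡ 6 (mod 11), so λ ≡ 9.
  x = λ² - 0 - 2 = 81 - 2 ≡ 2; y = λ·(0 - 2) - 8 ≡ 7. → (2, 7)
7P: (2, 7) + (2, 4): same x and y₁ ≡ -y₂, so the sum is ∞.
7P = ∞, so the order is 7.

7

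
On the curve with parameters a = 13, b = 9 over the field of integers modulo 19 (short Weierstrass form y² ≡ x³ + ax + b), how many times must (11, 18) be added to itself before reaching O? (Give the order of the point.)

12

2P: tangent at (11, 18): λ = (3·11² + 13)/(2·18) ≡ 15/17. 17⁻¹ ≡ 9 (mod 19), so λ ≡ 15·9 ≡ 2.
  x = λ² - 11 - 11 = 4 - 22 ≡ 1; y = λ·(11 - 1) - 18 ≡ 2. → (1, 2)
3P: (1, 2) + (11, 18). λ = (18 - 2)/(11 - 1) ≡ 16/10 mod 19. 10⁻¹ ≡ 2 (mod 19), so λ ≡ 13.
  x = λ² - 1 - 11 = 169 - 12 ≡ 5; y = λ·(1 - 5) - 2 ≡ 3. → (5, 3)
4P: (5, 3) + (11, 18). λ = (18 - 3)/(11 - 5) ≡ 15/6 mod 19. 6⁻¹ ≡ 16 (mod 19) since 6·16 = 96 ≡ 1, so λ ≡ 12.
  x = λ² - 5 - 11 = 144 - 16 ≡ 14; y = λ·(5 - 14) - 3 ≡ 3. → (14, 3)
5P: (14, 3) + (11, 18). λ = (18 - 3)/(11 - 14) ≡ 15/16 mod 19. 16⁻¹ ≡ 6 (mod 19) since 16·6 = 96 ≡ 1, so λ ≡ 14.
  x = λ² - 14 - 11 = 196 - 25 ≡ 0; y = λ·(14 - 0) - 3 ≡ 3. → (0, 3)
6P: (0, 3) + (11, 18). λ = (18 - 3)/(11 - 0) ≡ 15/11 mod 19. 11⁻¹ ≡ 7 (mod 19) since 11·7 = 77 ≡ 1, so λ ≡ 10.
  x = λ² - 0 - 11 = 100 - 11 ≡ 13; y = λ·(0 - 13) - 3 ≡ 0. → (13, 0)
7P: (13, 0) + (11, 18). λ = (18 - 0)/(11 - 13) ≡ 18/17 mod 19. 17⁻¹ ≡ 9 (mod 19), so λ ≡ 10.
  x = λ² - 13 - 11 = 100 - 24 ≡ 0; y = λ·(13 - 0) - 0 ≡ 16. → (0, 16)
8P: (0, 16) + (11, 18). λ = (18 - 16)/(11 - 0) ≡ 2/11 mod 19. 11⁻¹ ≡ 7 (mod 19), so λ ≡ 14.
  x = λ² - 0 - 11 = 196 - 11 ≡ 14; y = λ·(0 - 14) - 16 ≡ 16. → (14, 16)
9P: (14, 16) + (11, 18). λ = (18 - 16)/(11 - 14) ≡ 2/16 mod 19. 16⁻¹ ≡ 6 (mod 19) since 16·6 = 96 ≡ 1, so λ ≡ 12.
  x = λ² - 14 - 11 = 144 - 25 ≡ 5; y = λ·(14 - 5) - 16 ≡ 16. → (5, 16)
10P: (5, 16) + (11, 18). λ = (18 - 16)/(11 - 5) ≡ 2/6 mod 19. 6⁻¹ ≡ 16 (mod 19) since 6·16 = 96 ≡ 1, so λ ≡ 13.
  x = λ² - 5 - 11 = 169 - 16 ≡ 1; y = λ·(5 - 1) - 16 ≡ 17. → (1, 17)
11P: (1, 17) + (11, 18). λ = (18 - 17)/(11 - 1) ≡ 1/10 mod 19. 10⁻¹ ≡ 2 (mod 19), so λ ≡ 2.
  x = λ² - 1 - 11 = 4 - 12 ≡ 11; y = λ·(1 - 11) - 17 ≡ 1. → (11, 1)
12P: (11, 1) + (11, 18): same x and y₁ ≡ -y₂, so the sum is O.
12P = O, so the order is 12.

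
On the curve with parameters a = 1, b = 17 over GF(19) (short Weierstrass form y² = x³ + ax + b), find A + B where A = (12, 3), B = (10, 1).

(17, 11)

(12, 3) + (10, 1). λ = (1 - 3)/(10 - 12) ≡ 17/17 mod 19. 17⁻¹ ≡ 9 (mod 19) since 17·9 = 153 ≡ 1, so λ ≡ 1.
  x = λ² - 12 - 10 = 1 - 22 ≡ 17; y = λ·(12 - 17) - 3 ≡ 11. → (17, 11)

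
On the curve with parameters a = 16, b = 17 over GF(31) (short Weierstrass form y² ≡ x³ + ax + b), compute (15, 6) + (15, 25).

O

The two points share x = 15 and their y-coordinates satisfy 6 + 25 ≡ 0 (mod 31), so they are inverses. Their sum is ∞.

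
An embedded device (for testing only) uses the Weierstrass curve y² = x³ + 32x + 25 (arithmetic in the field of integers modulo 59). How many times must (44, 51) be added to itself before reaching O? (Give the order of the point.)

11

2P: tangent at (44, 51): λ = (3·44² + 32)/(2·51) ≡ 58/43. 43⁻¹ ≡ 11 (mod 59), so λ ≡ 58·11 ≡ 48.
  x = λ² - 44 - 44 = 2304 - 88 ≡ 33; y = λ·(44 - 33) - 51 ≡ 5. → (33, 5)
3P: (33, 5) + (44, 51). λ = (51 - 5)/(44 - 33) ≡ 46/11 mod 59. 11⁻¹ ≡ 43 (mod 59), so λ ≡ 31.
  x = λ² - 33 - 44 = 961 - 77 ≡ 58; y = λ·(33 - 58) - 5 ≡ 46. → (58, 46)
4P: (58, 46) + (44, 51). λ = (51 - 46)/(44 - 58) ≡ 5/45 mod 59. 45⁻¹ ≡ 21 (mod 59), so λ ≡ 46.
  x = λ² - 58 - 44 = 2116 - 102 ≡ 8; y = λ·(58 - 8) - 46 ≡ 12. → (8, 12)
5P: (8, 12) + (44, 51). λ = (51 - 12)/(44 - 8) ≡ 39/36 mod 59. 36⁻¹ ≡ 41 (mod 59), so λ ≡ 6.
  x = λ² - 8 - 44 = 36 - 52 ≡ 43; y = λ·(8 - 43) - 12 ≡ 14. → (43, 14)
6P: (43, 14) + (44, 51). λ = (51 - 14)/(44 - 43) ≡ 37/1 mod 59. 1⁻¹ ≡ 1 (mod 59) since 1·1 = 1 ≡ 1, so λ ≡ 37.
  x = λ² - 43 - 44 = 1369 - 87 ≡ 43; y = λ·(43 - 43) - 14 ≡ 45. → (43, 45)
7P: (43, 45) + (44, 51). λ = (51 - 45)/(44 - 43) ≡ 6/1 mod 59. 1⁻¹ ≡ 1 (mod 59), so λ ≡ 6.
  x = λ² - 43 - 44 = 36 - 87 ≡ 8; y = λ·(43 - 8) - 45 ≡ 47. → (8, 47)
8P: (8, 47) + (44, 51). λ = (51 - 47)/(44 - 8) ≡ 4/36 mod 59. 36⁻¹ ≡ 41 (mod 59), so λ ≡ 46.
  x = λ² - 8 - 44 = 2116 - 52 ≡ 58; y = λ·(8 - 58) - 47 ≡ 13. → (58, 13)
9P: (58, 13) + (44, 51). λ = (51 - 13)/(44 - 58) ≡ 38/45 mod 59. 45⁻¹ ≡ 21 (mod 59) since 45·21 = 945 ≡ 1, so λ ≡ 31.
  x = λ² - 58 - 44 = 961 - 102 ≡ 33; y = λ·(58 - 33) - 13 ≡ 54. → (33, 54)
10P: (33, 54) + (44, 51). λ = (51 - 54)/(44 - 33) ≡ 56/11 mod 59. 11⁻¹ ≡ 43 (mod 59), so λ ≡ 48.
  x = λ² - 33 - 44 = 2304 - 77 ≡ 44; y = λ·(33 - 44) - 54 ≡ 8. → (44, 8)
11P: (44, 8) + (44, 51): same x and y₁ ≡ -y₂, so the sum is O.
11P = O, so the order is 11.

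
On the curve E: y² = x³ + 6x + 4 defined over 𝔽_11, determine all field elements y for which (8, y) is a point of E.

5, 6

x³ + 6x + 4 = 564 ≡ 3 (mod 11).
Square roots of 3 mod 11: 5 and 6 (since 5² = 25 ≡ 3).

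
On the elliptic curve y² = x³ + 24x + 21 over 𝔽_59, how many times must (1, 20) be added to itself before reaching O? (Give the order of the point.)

3

2P: tangent at (1, 20): λ = (3·1² + 24)/(2·20) ≡ 27/40. 40⁻¹ ≡ 31 (mod 59) since 40·31 = 1240 ≡ 1, so λ ≡ 27·31 ≡ 11.
  x = λ² - 1 - 1 = 121 - 2 ≡ 1; y = λ·(1 - 1) - 20 ≡ 39. → (1, 39)
3P: (1, 39) + (1, 20): same x and y₁ ≡ -y₂, so the sum is O.
3P = O, so the order is 3.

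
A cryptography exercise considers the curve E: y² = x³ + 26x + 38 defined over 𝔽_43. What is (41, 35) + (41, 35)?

(13, 6)

tangent at (41, 35): λ = (3·41² + 26)/(2·35) ≡ 38/27. 27⁻¹ ≡ 8 (mod 43) since 27·8 = 216 ≡ 1, so λ ≡ 38·8 ≡ 3.
  x = λ² - 41 - 41 = 9 - 82 ≡ 13; y = λ·(41 - 13) - 35 ≡ 6. → (13, 6)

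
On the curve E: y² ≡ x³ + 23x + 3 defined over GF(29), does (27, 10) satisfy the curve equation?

y² = 10² ≡ 13; x³ + 23x + 3 = 20307 ≡ 7 (mod 29). 13 ≠ 7.

no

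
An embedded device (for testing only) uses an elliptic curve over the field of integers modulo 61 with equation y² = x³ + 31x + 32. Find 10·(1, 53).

Write P = (1, 53).
Repeated addition: build up to 10P.
2P: tangent at (1, 53): λ = (3·1² + 31)/(2·53) ≡ 34/45. 45⁻¹ ≡ 19 (mod 61), so λ ≡ 34·19 ≡ 36.
  x = λ² - 1 - 1 = 1296 - 2 ≡ 13; y = λ·(1 - 13) - 53 ≡ 3. → (13, 3)
3P: (13, 3) + (1, 53). λ = (53 - 3)/(1 - 13) ≡ 50/49 mod 61. 49⁻¹ ≡ 5 (mod 61), so λ ≡ 6.
  x = λ² - 13 - 1 = 36 - 14 ≡ 22; y = λ·(13 - 22) - 3 ≡ 4. → (22, 4)
4P: (22, 4) + (1, 53). λ = (53 - 4)/(1 - 22) ≡ 49/40 mod 61. 40⁻¹ ≡ 29 (mod 61), so λ ≡ 18.
  x = λ² - 22 - 1 = 324 - 23 ≡ 57; y = λ·(22 - 57) - 4 ≡ 37. → (57, 37)
5P: (57, 37) + (1, 53). λ = (53 - 37)/(1 - 57) ≡ 16/5 mod 61. 5⁻¹ ≡ 49 (mod 61), so λ ≡ 52.
  x = λ² - 57 - 1 = 2704 - 58 ≡ 23; y = λ·(57 - 23) - 37 ≡ 23. → (23, 23)
6P: (23, 23) + (1, 53). λ = (53 - 23)/(1 - 23) ≡ 30/39 mod 61. 39⁻¹ ≡ 36 (mod 61), so λ ≡ 43.
  x = λ² - 23 - 1 = 1849 - 24 ≡ 56; y = λ·(23 - 56) - 23 ≡ 22. → (56, 22)
7P: (56, 22) + (1, 53). λ = (53 - 22)/(1 - 56) ≡ 31/6 mod 61. 6⁻¹ ≡ 51 (mod 61), so λ ≡ 56.
  x = λ² - 56 - 1 = 3136 - 57 ≡ 29; y = λ·(56 - 29) - 22 ≡ 26. → (29, 26)
8P: (29, 26) + (1, 53). λ = (53 - 26)/(1 - 29) ≡ 27/33 mod 61. 33⁻¹ ≡ 37 (mod 61), so λ ≡ 23.
  x = λ² - 29 - 1 = 529 - 30 ≡ 11; y = λ·(29 - 11) - 26 ≡ 22. → (11, 22)
9P: (11, 22) + (1, 53). λ = (53 - 22)/(1 - 11) ≡ 31/51 mod 61. 51⁻¹ ≡ 6 (mod 61) since 51·6 = 306 ≡ 1, so λ ≡ 3.
  x = λ² - 11 - 1 = 9 - 12 ≡ 58; y = λ·(11 - 58) - 22 ≡ 20. → (58, 20)
10P: (58, 20) + (1, 53). λ = (53 - 20)/(1 - 58) ≡ 33/4 mod 61. 4⁻¹ ≡ 46 (mod 61) since 4·46 = 184 ≡ 1, so λ ≡ 54.
  x = λ² - 58 - 1 = 2916 - 59 ≡ 51; y = λ·(58 - 51) - 20 ≡ 53. → (51, 53)

(51, 53)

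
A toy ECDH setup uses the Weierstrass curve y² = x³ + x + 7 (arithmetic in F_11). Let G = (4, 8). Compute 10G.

Double-and-add on 10 = (1010)₂. Start with G = (4, 8) for the leading 1-bit.
double: tangent at (4, 8): λ = (3·4² + 1)/(2·8) ≡ 5/5. 5⁻¹ ≡ 9 (mod 11) since 5·9 = 45 ≡ 1, so λ ≡ 5·9 ≡ 1.
  x = λ² - 4 - 4 = 1 - 8 ≡ 4; y = λ·(4 - 4) - 8 ≡ 3. → (4, 3)
double: tangent at (4, 3): λ = (3·4² + 1)/(2·3) ≡ 5/6. 6⁻¹ ≡ 2 (mod 11), so λ ≡ 5·2 ≡ 10.
  x = λ² - 4 - 4 = 100 - 8 ≡ 4; y = λ·(4 - 4) - 3 ≡ 8. → (4, 8)
add G: tangent at (4, 8): λ = (3·4² + 1)/(2·8) ≡ 5/5. 5⁻¹ ≡ 9 (mod 11), so λ ≡ 5·9 ≡ 1.
  x = λ² - 4 - 4 = 1 - 8 ≡ 4; y = λ·(4 - 4) - 8 ≡ 3. → (4, 3)
double: tangent at (4, 3): λ = (3·4² + 1)/(2·3) ≡ 5/6. 6⁻¹ ≡ 2 (mod 11) since 6·2 = 12 ≡ 1, so λ ≡ 5·2 ≡ 10.
  x = λ² - 4 - 4 = 100 - 8 ≡ 4; y = λ·(4 - 4) - 3 ≡ 8. → (4, 8)

(4, 8)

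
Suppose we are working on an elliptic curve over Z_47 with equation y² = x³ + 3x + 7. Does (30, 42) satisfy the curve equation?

y² = 42² ≡ 25; x³ + 3x + 7 = 27097 ≡ 25 (mod 47). 25 = 25.

yes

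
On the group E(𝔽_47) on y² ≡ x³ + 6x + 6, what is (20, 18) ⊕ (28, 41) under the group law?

(20, 18) + (28, 41). λ = (41 - 18)/(28 - 20) ≡ 23/8 mod 47. 8⁻¹ ≡ 6 (mod 47), so λ ≡ 44.
  x = λ² - 20 - 28 = 1936 - 48 ≡ 8; y = λ·(20 - 8) - 18 ≡ 40. → (8, 40)

(8, 40)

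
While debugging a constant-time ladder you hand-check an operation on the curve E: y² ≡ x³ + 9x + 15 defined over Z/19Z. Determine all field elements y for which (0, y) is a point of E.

x³ + 9x + 15 = 15 ≡ 15 (mod 19).
15 is a non-residue mod 19; no y exists.

none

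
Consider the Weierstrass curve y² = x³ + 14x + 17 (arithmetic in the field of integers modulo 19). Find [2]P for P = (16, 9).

(15, 7)

tangent at (16, 9): λ = (3·16² + 14)/(2·9) ≡ 3/18. 18⁻¹ ≡ 18 (mod 19), so λ ≡ 3·18 ≡ 16.
  x = λ² - 16 - 16 = 256 - 32 ≡ 15; y = λ·(16 - 15) - 9 ≡ 7. → (15, 7)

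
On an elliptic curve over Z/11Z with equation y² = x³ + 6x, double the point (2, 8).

tangent at (2, 8): λ = (3·2² + 6)/(2·8) ≡ 7/5. 5⁻¹ ≡ 9 (mod 11) since 5·9 = 45 ≡ 1, so λ ≡ 7·9 ≡ 8.
  x = λ² - 2 - 2 = 64 - 4 ≡ 5; y = λ·(2 - 5) - 8 ≡ 1. → (5, 1)

(5, 1)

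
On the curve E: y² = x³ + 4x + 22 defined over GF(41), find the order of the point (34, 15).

2P: tangent at (34, 15): λ = (3·34² + 4)/(2·15) ≡ 28/30. 30⁻¹ ≡ 26 (mod 41), so λ ≡ 28·26 ≡ 31.
  x = λ² - 34 - 34 = 961 - 68 ≡ 32; y = λ·(34 - 32) - 15 ≡ 6. → (32, 6)
3P: (32, 6) + (34, 15). λ = (15 - 6)/(34 - 32) ≡ 9/2 mod 41. 2⁻¹ ≡ 21 (mod 41) since 2·21 = 42 ≡ 1, so λ ≡ 25.
  x = λ² - 32 - 34 = 625 - 66 ≡ 26; y = λ·(32 - 26) - 6 ≡ 21. → (26, 21)
4P: (26, 21) + (34, 15). λ = (15 - 21)/(34 - 26) ≡ 35/8 mod 41. 8⁻¹ ≡ 36 (mod 41) since 8·36 = 288 ≡ 1, so λ ≡ 30.
  x = λ² - 26 - 34 = 900 - 60 ≡ 20; y = λ·(26 - 20) - 21 ≡ 36. → (20, 36)
5P: (20, 36) + (34, 15). λ = (15 - 36)/(34 - 20) ≡ 20/14 mod 41. 14⁻¹ ≡ 3 (mod 41), so λ ≡ 19.
  x = λ² - 20 - 34 = 361 - 54 ≡ 20; y = λ·(20 - 20) - 36 ≡ 5. → (20, 5)
6P: (20, 5) + (34, 15). λ = (15 - 5)/(34 - 20) ≡ 10/14 mod 41. 14⁻¹ ≡ 3 (mod 41), so λ ≡ 30.
  x = λ² - 20 - 34 = 900 - 54 ≡ 26; y = λ·(20 - 26) - 5 ≡ 20. → (26, 20)
7P: (26, 20) + (34, 15). λ = (15 - 20)/(34 - 26) ≡ 36/8 mod 41. 8⁻¹ ≡ 36 (mod 41) since 8·36 = 288 ≡ 1, so λ ≡ 25.
  x = λ² - 26 - 34 = 625 - 60 ≡ 32; y = λ·(26 - 32) - 20 ≡ 35. → (32, 35)
8P: (32, 35) + (34, 15). λ = (15 - 35)/(34 - 32) ≡ 21/2 mod 41. 2⁻¹ ≡ 21 (mod 41), so λ ≡ 31.
  x = λ² - 32 - 34 = 961 - 66 ≡ 34; y = λ·(32 - 34) - 35 ≡ 26. → (34, 26)
9P: (34, 26) + (34, 15): same x and y₁ ≡ -y₂, so the sum is 𝒪.
9P = 𝒪, so the order is 9.

9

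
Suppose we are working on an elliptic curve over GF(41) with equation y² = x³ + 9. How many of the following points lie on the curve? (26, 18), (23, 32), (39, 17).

(26, 18): 18² ≡ 37, rhs ≡ 37 → on.
(23, 32): 32² ≡ 40, rhs ≡ 40 → on.
(39, 17): 17² ≡ 2, rhs ≡ 1 → off.

2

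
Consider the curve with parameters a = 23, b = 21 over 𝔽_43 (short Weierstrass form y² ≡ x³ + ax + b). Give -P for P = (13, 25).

-(13, 25) = (13, -25 mod 43) = (13, 18).

(13, 18)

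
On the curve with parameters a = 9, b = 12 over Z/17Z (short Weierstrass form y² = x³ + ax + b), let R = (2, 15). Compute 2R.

(14, 14)

tangent at (2, 15): λ = (3·2² + 9)/(2·15) ≡ 4/13. 13⁻¹ ≡ 4 (mod 17), so λ ≡ 4·4 ≡ 16.
  x = λ² - 2 - 2 = 256 - 4 ≡ 14; y = λ·(2 - 14) - 15 ≡ 14. → (14, 14)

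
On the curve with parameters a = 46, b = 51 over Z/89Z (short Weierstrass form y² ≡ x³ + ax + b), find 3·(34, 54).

(77, 68)

Write Q = (34, 54).
Repeated addition: build up to 3Q.
2Q: tangent at (34, 54): λ = (3·34² + 46)/(2·54) ≡ 43/19. 19⁻¹ ≡ 75 (mod 89) since 19·75 = 1425 ≡ 1, so λ ≡ 43·75 ≡ 21.
  x = λ² - 34 - 34 = 441 - 68 ≡ 17; y = λ·(34 - 17) - 54 ≡ 36. → (17, 36)
3Q: (17, 36) + (34, 54). λ = (54 - 36)/(34 - 17) ≡ 18/17 mod 89. 17⁻¹ ≡ 21 (mod 89), so λ ≡ 22.
  x = λ² - 17 - 34 = 484 - 51 ≡ 77; y = λ·(17 - 77) - 36 ≡ 68. → (77, 68)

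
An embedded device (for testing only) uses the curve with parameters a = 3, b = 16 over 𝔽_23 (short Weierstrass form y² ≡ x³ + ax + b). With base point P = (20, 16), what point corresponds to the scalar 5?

(12, 20)

Double-and-add on 5 = (101)₂. Start with P = (20, 16) for the leading 1-bit.
double: tangent at (20, 16): λ = (3·20² + 3)/(2·16) ≡ 7/9. 9⁻¹ ≡ 18 (mod 23), so λ ≡ 7·18 ≡ 11.
  x = λ² - 20 - 20 = 121 - 40 ≡ 12; y = λ·(20 - 12) - 16 ≡ 3. → (12, 3)
double: tangent at (12, 3): λ = (3·12² + 3)/(2·3) ≡ 21/6. 6⁻¹ ≡ 4 (mod 23), so λ ≡ 21·4 ≡ 15.
  x = λ² - 12 - 12 = 225 - 24 ≡ 17; y = λ·(12 - 17) - 3 ≡ 14. → (17, 14)
add P: (17, 14) + (20, 16). λ = (16 - 14)/(20 - 17) ≡ 2/3 mod 23. 3⁻¹ ≡ 8 (mod 23) since 3·8 = 24 ≡ 1, so λ ≡ 16.
  x = λ² - 17 - 20 = 256 - 37 ≡ 12; y = λ·(17 - 12) - 14 ≡ 20. → (12, 20)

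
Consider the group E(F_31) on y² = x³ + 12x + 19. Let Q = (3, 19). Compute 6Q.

(6, 11)

Repeated addition: build up to 6Q.
2Q: tangent at (3, 19): λ = (3·3² + 12)/(2·19) ≡ 8/7. 7⁻¹ ≡ 9 (mod 31) since 7·9 = 63 ≡ 1, so λ ≡ 8·9 ≡ 10.
  x = λ² - 3 - 3 = 100 - 6 ≡ 1; y = λ·(3 - 1) - 19 ≡ 1. → (1, 1)
3Q: (1, 1) + (3, 19). λ = (19 - 1)/(3 - 1) ≡ 18/2 mod 31. 2⁻¹ ≡ 16 (mod 31), so λ ≡ 9.
  x = λ² - 1 - 3 = 81 - 4 ≡ 15; y = λ·(1 - 15) - 1 ≡ 28. → (15, 28)
4Q: (15, 28) + (3, 19). λ = (19 - 28)/(3 - 15) ≡ 22/19 mod 31. 19⁻¹ ≡ 18 (mod 31), so λ ≡ 24.
  x = λ² - 15 - 3 = 576 - 18 ≡ 0; y = λ·(15 - 0) - 28 ≡ 22. → (0, 22)
5Q: (0, 22) + (3, 19). λ = (19 - 22)/(3 - 0) ≡ 28/3 mod 31. 3⁻¹ ≡ 21 (mod 31) since 3·21 = 63 ≡ 1, so λ ≡ 30.
  x = λ² - 0 - 3 = 900 - 3 ≡ 29; y = λ·(0 - 29) - 22 ≡ 7. → (29, 7)
6Q: (29, 7) + (3, 19). λ = (19 - 7)/(3 - 29) ≡ 12/5 mod 31. 5⁻¹ ≡ 25 (mod 31), so λ ≡ 21.
  x = λ² - 29 - 3 = 441 - 32 ≡ 6; y = λ·(29 - 6) - 7 ≡ 11. → (6, 11)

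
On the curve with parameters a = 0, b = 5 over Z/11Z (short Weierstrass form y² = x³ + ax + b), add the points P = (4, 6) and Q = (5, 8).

(6, 1)

(4, 6) + (5, 8). λ = (8 - 6)/(5 - 4) ≡ 2/1 mod 11. 1⁻¹ ≡ 1 (mod 11) since 1·1 = 1 ≡ 1, so λ ≡ 2.
  x = λ² - 4 - 5 = 4 - 9 ≡ 6; y = λ·(4 - 6) - 6 ≡ 1. → (6, 1)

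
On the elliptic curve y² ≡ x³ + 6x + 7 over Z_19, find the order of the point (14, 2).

2P: tangent at (14, 2): λ = (3·14² + 6)/(2·2) ≡ 5/4. 4⁻¹ ≡ 5 (mod 19) since 4·5 = 20 ≡ 1, so λ ≡ 5·5 ≡ 6.
  x = λ² - 14 - 14 = 36 - 28 ≡ 8; y = λ·(14 - 8) - 2 ≡ 15. → (8, 15)
3P: (8, 15) + (14, 2). λ = (2 - 15)/(14 - 8) ≡ 6/6 mod 19. 6⁻¹ ≡ 16 (mod 19), so λ ≡ 1.
  x = λ² - 8 - 14 = 1 - 22 ≡ 17; y = λ·(8 - 17) - 15 ≡ 14. → (17, 14)
4P: (17, 14) + (14, 2). λ = (2 - 14)/(14 - 17) ≡ 7/16 mod 19. 16⁻¹ ≡ 6 (mod 19) since 16·6 = 96 ≡ 1, so λ ≡ 4.
  x = λ² - 17 - 14 = 16 - 31 ≡ 4; y = λ·(17 - 4) - 14 ≡ 0. → (4, 0)
5P: (4, 0) + (14, 2). λ = (2 - 0)/(14 - 4) ≡ 2/10 mod 19. 10⁻¹ ≡ 2 (mod 19) since 10·2 = 20 ≡ 1, so λ ≡ 4.
  x = λ² - 4 - 14 = 16 - 18 ≡ 17; y = λ·(4 - 17) - 0 ≡ 5. → (17, 5)
6P: (17, 5) + (14, 2). λ = (2 - 5)/(14 - 17) ≡ 16/16 mod 19. 16⁻¹ ≡ 6 (mod 19), so λ ≡ 1.
  x = λ² - 17 - 14 = 1 - 31 ≡ 8; y = λ·(17 - 8) - 5 ≡ 4. → (8, 4)
7P: (8, 4) + (14, 2). λ = (2 - 4)/(14 - 8) ≡ 17/6 mod 19. 6⁻¹ ≡ 16 (mod 19) since 6·16 = 96 ≡ 1, so λ ≡ 6.
  x = λ² - 8 - 14 = 36 - 22 ≡ 14; y = λ·(8 - 14) - 4 ≡ 17. → (14, 17)
8P: (14, 17) + (14, 2): same x and y₁ ≡ -y₂, so the sum is the point at infinity.
8P = the point at infinity, so the order is 8.

8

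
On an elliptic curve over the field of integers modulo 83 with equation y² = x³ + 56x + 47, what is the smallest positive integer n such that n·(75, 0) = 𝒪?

2P: (75, 0) + (75, 0): same x and y₁ ≡ -y₂, so the sum is 𝒪.
2P = 𝒪, so the order is 2.

2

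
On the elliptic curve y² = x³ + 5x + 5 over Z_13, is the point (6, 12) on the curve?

no

y² = 12² ≡ 1; x³ + 5x + 5 = 251 ≡ 4 (mod 13). 1 ≠ 4.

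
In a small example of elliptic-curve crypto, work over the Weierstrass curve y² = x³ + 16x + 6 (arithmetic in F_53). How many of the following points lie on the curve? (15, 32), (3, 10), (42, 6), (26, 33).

2

(15, 32): 32² ≡ 17, rhs ≡ 17 → on.
(3, 10): 10² ≡ 47, rhs ≡ 28 → off.
(42, 6): 6² ≡ 36, rhs ≡ 36 → on.
(26, 33): 33² ≡ 29, rhs ≡ 31 → off.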